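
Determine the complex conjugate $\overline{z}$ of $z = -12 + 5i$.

If z = a + bi, then conjugate(z) = a - bi
conjugate(-12 + 5i) = -12 - 5i


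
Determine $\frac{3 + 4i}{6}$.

Divisor is real, so divide each part by 6:
= 1/2 + (2/3)i


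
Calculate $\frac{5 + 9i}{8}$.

Divisor is real, so divide each part by 8:
= 5/8 + (9/8)i


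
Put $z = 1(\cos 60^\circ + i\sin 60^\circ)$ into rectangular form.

a = r cos θ = 1 * 1/2 = 1/2
b = r sin θ = 1 * sqrt(3)/2 = sqrt(3)/2
z = 1/2 + (sqrt(3)/2)i


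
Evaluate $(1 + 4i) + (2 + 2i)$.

(1 + 2) + (4 + 2)i = 3 + 6i


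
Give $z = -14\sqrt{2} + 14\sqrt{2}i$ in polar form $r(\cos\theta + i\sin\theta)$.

r = |z| = sqrt(a^2 + b^2) = sqrt((-14*sqrt(2))^2 + (14*sqrt(2))^2) = sqrt(392 + 392) = sqrt(784) = 28
θ = arctan(b/a) = arctan(19.799/-19.799) (quadrant-adjusted) = 135°
z = 28(cos 135° + i sin 135°)


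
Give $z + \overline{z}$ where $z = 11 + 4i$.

z + conjugate(z) = (a + bi) + (a - bi) = 2a
= 2 * 11 = 22


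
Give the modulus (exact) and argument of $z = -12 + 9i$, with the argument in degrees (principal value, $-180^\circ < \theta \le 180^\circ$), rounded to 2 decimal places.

|z| = sqrt((-12)^2 + 9^2) = 15
arg(z) = arctan(b/a) = arctan(9/-12) (quadrant-adjusted) = 143.13°


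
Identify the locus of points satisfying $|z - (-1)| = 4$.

|z - z0| = r describes a circle centered at z0 with radius r
Here z0 = -1 and r = 4
Locus: Circle centered at (-1, 0) with radius 4


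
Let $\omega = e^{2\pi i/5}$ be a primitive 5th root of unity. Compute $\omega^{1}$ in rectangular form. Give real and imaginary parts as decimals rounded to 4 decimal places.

ω^1 = e^(2πi·1/5) = e^(i·2π/5)
= cos(2π/5) + i sin(2π/5)
= 0.3090 + 0.9511i


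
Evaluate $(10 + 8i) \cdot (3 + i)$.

(a1*a2 - b1*b2) + (a1*b2 + b1*a2)i
= (30 - 8) + (10 + 24)i
= 22 + 34i


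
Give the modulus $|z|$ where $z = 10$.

|z| = sqrt(a^2 + b^2) = sqrt(10^2 + 0^2) = sqrt(100) = 10


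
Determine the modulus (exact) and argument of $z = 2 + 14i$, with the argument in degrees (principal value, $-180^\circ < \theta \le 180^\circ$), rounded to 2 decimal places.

|z| = sqrt(2^2 + 14^2) = sqrt(200)
arg(z) = arctan(b/a) = arctan(14/2) (quadrant-adjusted) = 81.87°


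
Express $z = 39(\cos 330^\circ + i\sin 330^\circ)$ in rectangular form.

a = r cos θ = 39 * sqrt(3)/2 = 39*sqrt(3)/2
b = r sin θ = 39 * -1/2 = -39/2
z = 39*sqrt(3)/2 - (39/2)i


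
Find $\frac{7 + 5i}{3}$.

Divisor is real, so divide each part by 3:
= 7/3 + (5/3)i


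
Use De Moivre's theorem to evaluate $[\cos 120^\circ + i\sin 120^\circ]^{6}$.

By De Moivre: z^n = r^n(cos(nθ) + i sin(nθ))
= 1^6(cos(6*120°) + i sin(6*120°))
= 1(cos 0° + i sin 0°)
= 1


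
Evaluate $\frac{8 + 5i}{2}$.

Divisor is real, so divide each part by 2:
= 4 + (5/2)i


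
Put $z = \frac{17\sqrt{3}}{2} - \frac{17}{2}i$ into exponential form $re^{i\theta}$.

r = |z| = sqrt((17*sqrt(3)/2)^2 + (-17/2)^2) = sqrt(867/4 + 289/4) = sqrt(289) = 17
θ = arctan(b/a) = arctan(-8.5/14.7224) (quadrant-adjusted) = -30° = -π/6
z = 17e^(-i*π/6)


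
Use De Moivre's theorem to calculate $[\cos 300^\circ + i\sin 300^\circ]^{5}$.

By De Moivre: z^n = r^n(cos(nθ) + i sin(nθ))
= 1^5(cos(5*300°) + i sin(5*300°))
= 1(cos 60° + i sin 60°)
= 1/2 + (sqrt(3)/2)i


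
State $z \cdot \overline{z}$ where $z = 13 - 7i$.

z * conjugate(z) = |z|^2 = a^2 + b^2
= 13^2 + (-7)^2 = 218


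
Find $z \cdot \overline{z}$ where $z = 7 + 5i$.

z * conjugate(z) = |z|^2 = a^2 + b^2
= 7^2 + 5^2 = 74


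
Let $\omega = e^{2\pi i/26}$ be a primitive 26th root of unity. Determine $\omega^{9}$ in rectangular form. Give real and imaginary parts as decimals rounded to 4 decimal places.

ω^9 = e^(2πi·9/26) = e^(i·9π/13)
= cos(9π/13) + i sin(9π/13)
= -0.5681 + 0.8230i


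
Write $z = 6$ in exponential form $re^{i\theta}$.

r = |z| = sqrt((6)^2 + (0)^2) = sqrt(36 + 0) = sqrt(36) = 6
b = 0 and a > 0, so z lies on the positive real axis: θ = 0
z = 6e^(i*0) = 6


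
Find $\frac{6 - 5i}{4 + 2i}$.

Multiply numerator and denominator by conjugate (4 - 2i):
= (6 - 5i)(4 - 2i) / (4^2 + 2^2)
= (14 - 32i) / 20
Divide through by 2: (7 - 16i) / 10
= 7/10 - (8/5)i


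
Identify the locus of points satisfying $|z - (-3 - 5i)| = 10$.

|z - z0| = r describes a circle centered at z0 with radius r
Here z0 = -3 - 5i and r = 10
Locus: Circle centered at (-3, -5) with radius 10


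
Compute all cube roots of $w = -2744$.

|w| = 2744, arg(w) = 180°
Root modulus = 2744^(1/3) = 14
Root arguments: θ_k = (180° + 360°k)/3 for k = 0, 1, ..., 2
Roots: 7 + 7*sqrt(3)i, -14, 7 - 7*sqrt(3)i


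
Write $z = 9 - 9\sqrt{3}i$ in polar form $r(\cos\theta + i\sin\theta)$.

r = |z| = sqrt(a^2 + b^2) = sqrt((9)^2 + (-9*sqrt(3))^2) = sqrt(81 + 243) = sqrt(324) = 18
θ = arctan(b/a) = arctan(-15.5885/9) (quadrant-adjusted) = 300°
z = 18(cos 300° + i sin 300°)


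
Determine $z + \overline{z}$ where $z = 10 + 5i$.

z + conjugate(z) = (a + bi) + (a - bi) = 2a
= 2 * 10 = 20


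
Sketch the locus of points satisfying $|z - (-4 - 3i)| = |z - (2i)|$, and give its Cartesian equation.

|z - z1| = |z - z2| means z is equidistant from z1 and z2,
i.e. the perpendicular bisector of the segment from (-4, -3) to (0, 2) (midpoint (-2, -1/2)).
With z = x + yi, square both sides:
(x - (-4))^2 + (y - (-3))^2 = (x - 0)^2 + (y - 2)^2
The x^2 and y^2 terms cancel: 8x + 10y = 4 - 25 = -21
Simplify: 8x + 10y = -21
Locus: Perpendicular bisector of the segment from (-4, -3) to (0, 2): the line 8x + 10y = -21


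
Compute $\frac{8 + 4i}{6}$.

Divisor is real, so divide each part by 6:
= 4/3 + (2/3)i


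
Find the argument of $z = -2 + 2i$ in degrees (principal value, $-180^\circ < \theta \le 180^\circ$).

θ = arctan(b/a) = arctan(2/-2) (quadrant-adjusted) = 135°


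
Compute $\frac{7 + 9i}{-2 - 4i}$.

Multiply numerator and denominator by conjugate (-2 + 4i):
= (7 + 9i)(-2 + 4i) / ((-2)^2 + (-4)^2)
= (-50 + 10i) / 20
Divide through by 10: (-5 + i) / 2
= -5/2 + (1/2)i


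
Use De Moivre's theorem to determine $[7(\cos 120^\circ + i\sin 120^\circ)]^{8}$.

By De Moivre: z^n = r^n(cos(nθ) + i sin(nθ))
= 7^8(cos(8*120°) + i sin(8*120°))
= 5764801(cos 240° + i sin 240°)
= -5764801/2 - (5764801*sqrt(3)/2)i


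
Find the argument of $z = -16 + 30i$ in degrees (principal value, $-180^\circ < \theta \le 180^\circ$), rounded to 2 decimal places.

θ = arctan(b/a) = arctan(30/-16) (quadrant-adjusted) = 118.07°


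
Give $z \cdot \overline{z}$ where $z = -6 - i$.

z * conjugate(z) = |z|^2 = a^2 + b^2
= (-6)^2 + (-1)^2 = 37


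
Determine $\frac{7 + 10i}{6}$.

Divisor is real, so divide each part by 6:
= 7/6 + (5/3)i


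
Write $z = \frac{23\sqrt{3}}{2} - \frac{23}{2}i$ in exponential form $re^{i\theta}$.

r = |z| = sqrt((23*sqrt(3)/2)^2 + (-23/2)^2) = sqrt(1587/4 + 529/4) = sqrt(529) = 23
θ = arctan(b/a) = arctan(-11.5/19.9186) (quadrant-adjusted) = -30° = -π/6
z = 23e^(-i*π/6)


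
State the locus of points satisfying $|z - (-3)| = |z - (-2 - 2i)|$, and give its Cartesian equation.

|z - z1| = |z - z2| means z is equidistant from z1 and z2,
i.e. the perpendicular bisector of the segment from (-3, 0) to (-2, -2) (midpoint (-5/2, -1)).
With z = x + yi, square both sides:
(x - (-3))^2 + (y - 0)^2 = (x - (-2))^2 + (y - (-2))^2
The x^2 and y^2 terms cancel: 2x + (-4)y = 8 - 9 = -1
Simplify: 2x - 4y = -1
Locus: Perpendicular bisector of the segment from (-3, 0) to (-2, -2): the line 2x - 4y = -1


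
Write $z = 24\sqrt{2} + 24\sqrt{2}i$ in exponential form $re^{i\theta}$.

r = |z| = sqrt((24*sqrt(2))^2 + (24*sqrt(2))^2) = sqrt(1152 + 1152) = sqrt(2304) = 48
θ = arctan(b/a) = arctan(33.9411/33.9411) (quadrant-adjusted) = 45° = π/4
z = 48e^(i*π/4)


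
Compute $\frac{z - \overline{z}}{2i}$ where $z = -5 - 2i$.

z - conjugate(z) = 2bi
(z - conjugate(z))/(2i) = 2bi/(2i) = b = -2


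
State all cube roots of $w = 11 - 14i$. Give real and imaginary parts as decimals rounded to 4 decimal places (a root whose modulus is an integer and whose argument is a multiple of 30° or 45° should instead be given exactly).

|w| = sqrt(317) ≈ 17.804494, arg(w) ≈ 308.157227°
Root modulus = sqrt(317)^(1/3) ≈ 2.611218
Root arguments: θ_k = (arg(w) + 360°k)/3 for k = 0, 1, ..., 2
Compute each root as (root modulus)(cos θ_k + i sin θ_k) using full-precision intermediates, then round to 4 decimal places.
Roots: -0.5749 + 2.5471i, -1.9184 - 1.7715i, 2.4933 - 0.7757i


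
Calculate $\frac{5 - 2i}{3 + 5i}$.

Multiply numerator and denominator by conjugate (3 - 5i):
= (5 - 2i)(3 - 5i) / (3^2 + 5^2)
= (5 - 31i) / 34
= 5/34 - (31/34)i


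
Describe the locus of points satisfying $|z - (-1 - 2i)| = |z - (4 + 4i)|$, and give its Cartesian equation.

|z - z1| = |z - z2| means z is equidistant from z1 and z2,
i.e. the perpendicular bisector of the segment from (-1, -2) to (4, 4) (midpoint (3/2, 1)).
With z = x + yi, square both sides:
(x - (-1))^2 + (y - (-2))^2 = (x - 4)^2 + (y - 4)^2
The x^2 and y^2 terms cancel: 10x + 12y = 32 - 5 = 27
Simplify: 10x + 12y = 27
Locus: Perpendicular bisector of the segment from (-1, -2) to (4, 4): the line 10x + 12y = 27


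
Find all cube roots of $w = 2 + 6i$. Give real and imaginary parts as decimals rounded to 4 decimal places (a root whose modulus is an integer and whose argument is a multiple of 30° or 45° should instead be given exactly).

|w| = sqrt(40) ≈ 6.324555, arg(w) ≈ 71.565051°
Root modulus = sqrt(40)^(1/3) ≈ 1.849311
Root arguments: θ_k = (arg(w) + 360°k)/3 for k = 0, 1, ..., 2
Compute each root as (root modulus)(cos θ_k + i sin θ_k) using full-precision intermediates, then round to 4 decimal places.
Roots: 1.6913 + 0.7479i, -1.4934 + 1.0908i, -0.1980 - 1.8387i


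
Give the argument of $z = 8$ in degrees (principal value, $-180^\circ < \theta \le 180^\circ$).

b = 0 and a > 0, so z lies on the positive real axis: θ = 0°


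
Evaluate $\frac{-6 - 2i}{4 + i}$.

Multiply numerator and denominator by conjugate (4 - i):
= (-6 - 2i)(4 - i) / (4^2 + 1^2)
= (-26 - 2i) / 17
= -26/17 - (2/17)i


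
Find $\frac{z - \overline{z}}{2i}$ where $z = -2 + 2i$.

z - conjugate(z) = 2bi
(z - conjugate(z))/(2i) = 2bi/(2i) = b = 2


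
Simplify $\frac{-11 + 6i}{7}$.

Divisor is real, so divide each part by 7:
= -11/7 + (6/7)i


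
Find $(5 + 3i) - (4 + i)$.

(5 - 4) + (3 - 1)i = 1 + 2i


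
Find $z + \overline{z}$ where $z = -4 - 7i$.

z + conjugate(z) = (a + bi) + (a - bi) = 2a
= 2 * (-4) = -8


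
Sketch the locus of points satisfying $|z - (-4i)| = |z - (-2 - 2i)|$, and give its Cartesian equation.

|z - z1| = |z - z2| means z is equidistant from z1 and z2,
i.e. the perpendicular bisector of the segment from (0, -4) to (-2, -2) (midpoint (-1, -3)).
With z = x + yi, square both sides:
(x - 0)^2 + (y - (-4))^2 = (x - (-2))^2 + (y - (-2))^2
The x^2 and y^2 terms cancel: -4x + 4y = 8 - 16 = -8
Simplify: x - y = 2
Locus: Perpendicular bisector of the segment from (0, -4) to (-2, -2): the line x - y = 2


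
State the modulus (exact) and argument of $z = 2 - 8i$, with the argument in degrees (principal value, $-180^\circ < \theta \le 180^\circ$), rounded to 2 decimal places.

|z| = sqrt(2^2 + (-8)^2) = sqrt(68)
arg(z) = arctan(b/a) = arctan(-8/2) (quadrant-adjusted) = -75.96°


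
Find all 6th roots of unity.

ω_k = e^(2πik/6) = cos(2πk/6) + i sin(2πk/6) for k = 0, 1, ..., 5
Roots: 1, 1/2 + (sqrt(3)/2)i, -1/2 + (sqrt(3)/2)i, -1, -1/2 - (sqrt(3)/2)i, 1/2 - (sqrt(3)/2)i


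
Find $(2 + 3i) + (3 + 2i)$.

(2 + 3) + (3 + 2)i = 5 + 5i


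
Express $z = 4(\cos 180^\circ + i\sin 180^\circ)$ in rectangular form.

a = r cos θ = 4 * -1 = -4
b = r sin θ = 4 * 0 = 0
z = -4


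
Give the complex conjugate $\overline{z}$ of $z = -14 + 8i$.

If z = a + bi, then conjugate(z) = a - bi
conjugate(-14 + 8i) = -14 - 8i


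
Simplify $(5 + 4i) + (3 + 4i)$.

(5 + 3) + (4 + 4)i = 8 + 8i


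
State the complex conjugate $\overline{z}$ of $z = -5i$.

If z = a + bi, then conjugate(z) = a - bi
conjugate(-5i) = 5i


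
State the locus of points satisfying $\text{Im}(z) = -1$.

Im(z) = y where z = x + yi; the equation y = -1 is satisfied by all points with that y-coordinate
Locus: Horizontal line y = -1


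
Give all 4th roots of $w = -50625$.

|w| = 50625, arg(w) = 180°
Root modulus = 50625^(1/4) = 15
Root arguments: θ_k = (180° + 360°k)/4 for k = 0, 1, ..., 3
Roots: 15*sqrt(2)/2 + (15*sqrt(2)/2)i, -15*sqrt(2)/2 + (15*sqrt(2)/2)i, -15*sqrt(2)/2 - (15*sqrt(2)/2)i, 15*sqrt(2)/2 - (15*sqrt(2)/2)i


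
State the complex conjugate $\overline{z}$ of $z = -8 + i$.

If z = a + bi, then conjugate(z) = a - bi
conjugate(-8 + i) = -8 - i


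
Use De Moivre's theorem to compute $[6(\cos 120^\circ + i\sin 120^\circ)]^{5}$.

By De Moivre: z^n = r^n(cos(nθ) + i sin(nθ))
= 6^5(cos(5*120°) + i sin(5*120°))
= 7776(cos 240° + i sin 240°)
= -3888 - 3888*sqrt(3)i


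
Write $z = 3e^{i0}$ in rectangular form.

a = r cos θ = 3 * 1 = 3
b = r sin θ = 3 * 0 = 0
z = 3


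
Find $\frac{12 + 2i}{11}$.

Divisor is real, so divide each part by 11:
= 12/11 + (2/11)i


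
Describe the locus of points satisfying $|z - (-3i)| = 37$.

|z - z0| = r describes a circle centered at z0 with radius r
Here z0 = -3i and r = 37
Locus: Circle centered at (0, -3) with radius 37


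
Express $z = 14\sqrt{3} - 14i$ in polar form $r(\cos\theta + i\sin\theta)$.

r = |z| = sqrt(a^2 + b^2) = sqrt((14*sqrt(3))^2 + (-14)^2) = sqrt(588 + 196) = sqrt(784) = 28
θ = arctan(b/a) = arctan(-14/24.2487) (quadrant-adjusted) = 330°
z = 28(cos 330° + i sin 330°)


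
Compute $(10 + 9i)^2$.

(a + bi)^2 = a^2 - b^2 + 2abi
= 10^2 - 9^2 + 2*10*9i
= 19 + 180i


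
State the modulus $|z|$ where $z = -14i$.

|z| = sqrt(a^2 + b^2) = sqrt(0^2 + (-14)^2) = sqrt(196) = 14


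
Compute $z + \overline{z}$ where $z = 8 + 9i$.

z + conjugate(z) = (a + bi) + (a - bi) = 2a
= 2 * 8 = 16


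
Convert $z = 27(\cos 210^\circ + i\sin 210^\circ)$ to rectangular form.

a = r cos θ = 27 * -sqrt(3)/2 = -27*sqrt(3)/2
b = r sin θ = 27 * -1/2 = -27/2
z = -27*sqrt(3)/2 - (27/2)i


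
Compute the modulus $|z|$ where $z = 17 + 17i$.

|z| = sqrt(a^2 + b^2) = sqrt(17^2 + 17^2) = sqrt(578) = sqrt(578)


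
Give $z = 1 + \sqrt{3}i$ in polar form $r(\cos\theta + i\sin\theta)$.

r = |z| = sqrt(a^2 + b^2) = sqrt((1)^2 + (sqrt(3))^2) = sqrt(1 + 3) = sqrt(4) = 2
θ = arctan(b/a) = arctan(1.7321/1) (quadrant-adjusted) = 60°
z = 2(cos 60° + i sin 60°)


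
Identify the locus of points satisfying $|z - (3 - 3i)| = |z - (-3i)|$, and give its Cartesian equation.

|z - z1| = |z - z2| means z is equidistant from z1 and z2,
i.e. the perpendicular bisector of the segment from (3, -3) to (0, -3) (midpoint (3/2, -3)).
With z = x + yi, square both sides:
(x - 3)^2 + (y - (-3))^2 = (x - 0)^2 + (y - (-3))^2
The x^2 and y^2 terms cancel: -6x + 0y = 9 - 18 = -9
Simplify: x = 3/2
Locus: Perpendicular bisector of the segment from (3, -3) to (0, -3): the line x = 3/2


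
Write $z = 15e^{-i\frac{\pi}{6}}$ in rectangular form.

a = r cos θ = 15 * sqrt(3)/2 = 15*sqrt(3)/2
b = r sin θ = 15 * -1/2 = -15/2
z = 15*sqrt(3)/2 - (15/2)i


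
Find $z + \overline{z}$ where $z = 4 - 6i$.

z + conjugate(z) = (a + bi) + (a - bi) = 2a
= 2 * 4 = 8


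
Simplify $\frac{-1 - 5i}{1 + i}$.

Multiply numerator and denominator by conjugate (1 - i):
= (-1 - 5i)(1 - i) / (1^2 + 1^2)
= (-6 - 4i) / 2
= -3 - 2i


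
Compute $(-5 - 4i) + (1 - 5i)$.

(-5 + 1) + (-4 + (-5))i = -4 - 9i


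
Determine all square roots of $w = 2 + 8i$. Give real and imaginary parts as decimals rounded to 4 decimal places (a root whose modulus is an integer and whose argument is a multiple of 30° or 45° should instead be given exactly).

|w| = sqrt(68) ≈ 8.246211, arg(w) ≈ 75.963757°
Root modulus = sqrt(68)^(1/2) ≈ 2.871622
Root arguments: θ_k = (arg(w) + 360°k)/2 for k = 0, 1, ..., 1
Compute each root as (root modulus)(cos θ_k + i sin θ_k) using full-precision intermediates, then round to 4 decimal places.
Roots: 2.2634 + 1.7672i, -2.2634 - 1.7672i


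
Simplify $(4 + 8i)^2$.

(a + bi)^2 = a^2 - b^2 + 2abi
= 4^2 - 8^2 + 2*4*8i
= -48 + 64i


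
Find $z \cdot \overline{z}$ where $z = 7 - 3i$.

z * conjugate(z) = |z|^2 = a^2 + b^2
= 7^2 + (-3)^2 = 58


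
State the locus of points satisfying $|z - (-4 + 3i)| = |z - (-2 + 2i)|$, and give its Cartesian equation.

|z - z1| = |z - z2| means z is equidistant from z1 and z2,
i.e. the perpendicular bisector of the segment from (-4, 3) to (-2, 2) (midpoint (-3, 5/2)).
With z = x + yi, square both sides:
(x - (-4))^2 + (y - 3)^2 = (x - (-2))^2 + (y - 2)^2
The x^2 and y^2 terms cancel: 4x + (-2)y = 8 - 25 = -17
Simplify: 4x - 2y = -17
Locus: Perpendicular bisector of the segment from (-4, 3) to (-2, 2): the line 4x - 2y = -17


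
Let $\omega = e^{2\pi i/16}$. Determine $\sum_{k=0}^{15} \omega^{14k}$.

Let ζ = ω^14 = e^(2πi·14/16). Since 16 ∤ 14, ζ ≠ 1.
Sum = Σ_{k=0}^{15} ζ^k = (ζ^16 - 1)/(ζ - 1) = (ω^{14·16} - 1)/(ζ - 1) = (1 - 1)/(ζ - 1) = 0


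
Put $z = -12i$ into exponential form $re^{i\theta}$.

r = |z| = sqrt((0)^2 + (-12)^2) = sqrt(0 + 144) = sqrt(144) = 12
a = 0 and b < 0, so z lies on the negative imaginary axis: θ = -90° = -π/2
z = 12e^(-i*π/2)


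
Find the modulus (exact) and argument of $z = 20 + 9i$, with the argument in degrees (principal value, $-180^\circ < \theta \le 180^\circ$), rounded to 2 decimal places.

|z| = sqrt(20^2 + 9^2) = sqrt(481)
arg(z) = arctan(b/a) = arctan(9/20) (quadrant-adjusted) = 24.23°


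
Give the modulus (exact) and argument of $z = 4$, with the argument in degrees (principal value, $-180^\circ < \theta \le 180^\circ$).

|z| = sqrt(4^2 + 0^2) = 4
b = 0 and a > 0, so z lies on the positive real axis: arg(z) = 0°


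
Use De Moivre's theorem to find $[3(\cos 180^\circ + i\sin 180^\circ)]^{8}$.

By De Moivre: z^n = r^n(cos(nθ) + i sin(nθ))
= 3^8(cos(8*180°) + i sin(8*180°))
= 6561(cos 0° + i sin 0°)
= 6561


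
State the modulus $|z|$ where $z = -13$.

|z| = sqrt(a^2 + b^2) = sqrt((-13)^2 + 0^2) = sqrt(169) = 13


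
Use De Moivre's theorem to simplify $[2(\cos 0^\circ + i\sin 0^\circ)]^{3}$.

By De Moivre: z^n = r^n(cos(nθ) + i sin(nθ))
= 2^3(cos(3*0°) + i sin(3*0°))
= 8(cos 0° + i sin 0°)
= 8


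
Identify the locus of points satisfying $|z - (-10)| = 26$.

|z - z0| = r describes a circle centered at z0 with radius r
Here z0 = -10 and r = 26
Locus: Circle centered at (-10, 0) with radius 26


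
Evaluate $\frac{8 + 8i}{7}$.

Divisor is real, so divide each part by 7:
= 8/7 + (8/7)i


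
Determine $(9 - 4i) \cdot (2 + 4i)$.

(a1*a2 - b1*b2) + (a1*b2 + b1*a2)i
= (18 - (-16)) + (36 + (-8))i
= 34 + 28i


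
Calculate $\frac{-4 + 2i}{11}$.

Divisor is real, so divide each part by 11:
= -4/11 + (2/11)i


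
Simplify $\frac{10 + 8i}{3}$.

Divisor is real, so divide each part by 3:
= 10/3 + (8/3)i


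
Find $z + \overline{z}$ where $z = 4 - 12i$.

z + conjugate(z) = (a + bi) + (a - bi) = 2a
= 2 * 4 = 8


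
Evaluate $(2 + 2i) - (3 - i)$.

(2 - 3) + (2 - (-1))i = -1 + 3i


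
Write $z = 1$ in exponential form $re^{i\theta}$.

r = |z| = sqrt((1)^2 + (0)^2) = sqrt(1 + 0) = sqrt(1) = 1
b = 0 and a > 0, so z lies on the positive real axis: θ = 0
z = 1e^(i*0) = 1


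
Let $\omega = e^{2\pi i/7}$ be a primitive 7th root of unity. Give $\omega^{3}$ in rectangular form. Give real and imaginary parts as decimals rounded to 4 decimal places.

ω^3 = e^(2πi·3/7) = e^(i·6π/7)
= cos(6π/7) + i sin(6π/7)
= -0.9010 + 0.4339i


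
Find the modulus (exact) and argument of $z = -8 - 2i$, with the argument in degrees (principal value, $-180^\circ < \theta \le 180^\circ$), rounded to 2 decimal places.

|z| = sqrt((-8)^2 + (-2)^2) = sqrt(68)
arg(z) = arctan(b/a) = arctan(-2/-8) (quadrant-adjusted) = -165.96°


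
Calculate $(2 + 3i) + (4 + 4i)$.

(2 + 4) + (3 + 4)i = 6 + 7i


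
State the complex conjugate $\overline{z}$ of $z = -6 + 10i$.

If z = a + bi, then conjugate(z) = a - bi
conjugate(-6 + 10i) = -6 - 10i


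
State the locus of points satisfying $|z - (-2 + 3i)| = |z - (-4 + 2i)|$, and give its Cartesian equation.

|z - z1| = |z - z2| means z is equidistant from z1 and z2,
i.e. the perpendicular bisector of the segment from (-2, 3) to (-4, 2) (midpoint (-3, 5/2)).
With z = x + yi, square both sides:
(x - (-2))^2 + (y - 3)^2 = (x - (-4))^2 + (y - 2)^2
The x^2 and y^2 terms cancel: -4x + (-2)y = 20 - 13 = 7
Simplify: 4x + 2y = -7
Locus: Perpendicular bisector of the segment from (-2, 3) to (-4, 2): the line 4x + 2y = -7


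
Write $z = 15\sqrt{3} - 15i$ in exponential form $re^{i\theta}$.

r = |z| = sqrt((15*sqrt(3))^2 + (-15)^2) = sqrt(675 + 225) = sqrt(900) = 30
θ = arctan(b/a) = arctan(-15/25.9808) (quadrant-adjusted) = -30° = -π/6
z = 30e^(-i*π/6)


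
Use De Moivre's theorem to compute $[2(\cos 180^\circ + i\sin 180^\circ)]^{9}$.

By De Moivre: z^n = r^n(cos(nθ) + i sin(nθ))
= 2^9(cos(9*180°) + i sin(9*180°))
= 512(cos 180° + i sin 180°)
= -512


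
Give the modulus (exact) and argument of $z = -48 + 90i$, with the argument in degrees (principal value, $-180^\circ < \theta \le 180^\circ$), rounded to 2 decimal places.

|z| = sqrt((-48)^2 + 90^2) = 102
arg(z) = arctan(b/a) = arctan(90/-48) (quadrant-adjusted) = 118.07°


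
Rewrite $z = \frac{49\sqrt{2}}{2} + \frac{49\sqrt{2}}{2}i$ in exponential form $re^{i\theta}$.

r = |z| = sqrt((49*sqrt(2)/2)^2 + (49*sqrt(2)/2)^2) = sqrt(2401/2 + 2401/2) = sqrt(2401) = 49
θ = arctan(b/a) = arctan(34.6482/34.6482) (quadrant-adjusted) = 45° = π/4
z = 49e^(i*π/4)


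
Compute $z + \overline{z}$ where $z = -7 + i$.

z + conjugate(z) = (a + bi) + (a - bi) = 2a
= 2 * (-7) = -14


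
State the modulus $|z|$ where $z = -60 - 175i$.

|z| = sqrt(a^2 + b^2) = sqrt((-60)^2 + (-175)^2) = sqrt(34225) = 185


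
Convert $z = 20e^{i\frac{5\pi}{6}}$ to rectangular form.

a = r cos θ = 20 * -sqrt(3)/2 = -10*sqrt(3)
b = r sin θ = 20 * 1/2 = 10
z = -10*sqrt(3) + 10i


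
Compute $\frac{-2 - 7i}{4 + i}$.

Multiply numerator and denominator by conjugate (4 - i):
= (-2 - 7i)(4 - i) / (4^2 + 1^2)
= (-15 - 26i) / 17
= -15/17 - (26/17)i


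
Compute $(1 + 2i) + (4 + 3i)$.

(1 + 4) + (2 + 3)i = 5 + 5i


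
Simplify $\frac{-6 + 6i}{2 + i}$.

Multiply numerator and denominator by conjugate (2 - i):
= (-6 + 6i)(2 - i) / (2^2 + 1^2)
= (-6 + 18i) / 5
= -6/5 + (18/5)i


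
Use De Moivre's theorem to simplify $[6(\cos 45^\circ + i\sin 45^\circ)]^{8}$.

By De Moivre: z^n = r^n(cos(nθ) + i sin(nθ))
= 6^8(cos(8*45°) + i sin(8*45°))
= 1679616(cos 0° + i sin 0°)
= 1679616


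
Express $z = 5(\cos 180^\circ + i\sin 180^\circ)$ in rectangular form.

a = r cos θ = 5 * -1 = -5
b = r sin θ = 5 * 0 = 0
z = -5


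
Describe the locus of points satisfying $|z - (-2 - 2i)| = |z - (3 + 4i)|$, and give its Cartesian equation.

|z - z1| = |z - z2| means z is equidistant from z1 and z2,
i.e. the perpendicular bisector of the segment from (-2, -2) to (3, 4) (midpoint (1/2, 1)).
With z = x + yi, square both sides:
(x - (-2))^2 + (y - (-2))^2 = (x - 3)^2 + (y - 4)^2
The x^2 and y^2 terms cancel: 10x + 12y = 25 - 8 = 17
Simplify: 10x + 12y = 17
Locus: Perpendicular bisector of the segment from (-2, -2) to (3, 4): the line 10x + 12y = 17


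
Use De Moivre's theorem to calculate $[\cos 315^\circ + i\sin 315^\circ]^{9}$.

By De Moivre: z^n = r^n(cos(nθ) + i sin(nθ))
= 1^9(cos(9*315°) + i sin(9*315°))
= 1(cos 315° + i sin 315°)
= sqrt(2)/2 - (sqrt(2)/2)i


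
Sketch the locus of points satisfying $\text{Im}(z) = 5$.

Im(z) = y where z = x + yi; the equation y = 5 is satisfied by all points with that y-coordinate
Locus: Horizontal line y = 5


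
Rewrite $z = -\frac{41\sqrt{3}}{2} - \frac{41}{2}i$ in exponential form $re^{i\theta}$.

r = |z| = sqrt((-41*sqrt(3)/2)^2 + (-41/2)^2) = sqrt(5043/4 + 1681/4) = sqrt(1681) = 41
θ = arctan(b/a) = arctan(-20.5/-35.507) (quadrant-adjusted) = 210° = 7π/6
z = 41e^(i*7π/6)


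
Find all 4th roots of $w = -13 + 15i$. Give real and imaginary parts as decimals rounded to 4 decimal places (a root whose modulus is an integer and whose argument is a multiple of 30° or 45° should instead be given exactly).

|w| = sqrt(394) ≈ 19.849433, arg(w) ≈ 130.914383°
Root modulus = sqrt(394)^(1/4) ≈ 2.110751
Root arguments: θ_k = (arg(w) + 360°k)/4 for k = 0, 1, ..., 3
Compute each root as (root modulus)(cos θ_k + i sin θ_k) using full-precision intermediates, then round to 4 decimal places.
Roots: 1.7757 + 1.1412i, -1.1412 + 1.7757i, -1.7757 - 1.1412i, 1.1412 - 1.7757i


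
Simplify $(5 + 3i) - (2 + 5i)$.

(5 - 2) + (3 - 5)i = 3 - 2i


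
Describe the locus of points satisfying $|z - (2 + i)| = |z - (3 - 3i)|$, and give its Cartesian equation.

|z - z1| = |z - z2| means z is equidistant from z1 and z2,
i.e. the perpendicular bisector of the segment from (2, 1) to (3, -3) (midpoint (5/2, -1)).
With z = x + yi, square both sides:
(x - 2)^2 + (y - 1)^2 = (x - 3)^2 + (y - (-3))^2
The x^2 and y^2 terms cancel: 2x + (-8)y = 18 - 5 = 13
Simplify: 2x - 8y = 13
Locus: Perpendicular bisector of the segment from (2, 1) to (3, -3): the line 2x - 8y = 13


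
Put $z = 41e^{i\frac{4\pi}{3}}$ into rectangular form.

a = r cos θ = 41 * -1/2 = -41/2
b = r sin θ = 41 * -sqrt(3)/2 = -41*sqrt(3)/2
z = -41/2 - (41*sqrt(3)/2)i


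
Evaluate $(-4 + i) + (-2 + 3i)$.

(-4 + (-2)) + (1 + 3)i = -6 + 4i


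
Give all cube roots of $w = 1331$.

|w| = 1331, arg(w) = 0°
Root modulus = 1331^(1/3) = 11
Root arguments: θ_k = (0° + 360°k)/3 for k = 0, 1, ..., 2
Roots: 11, -11/2 + (11*sqrt(3)/2)i, -11/2 - (11*sqrt(3)/2)i


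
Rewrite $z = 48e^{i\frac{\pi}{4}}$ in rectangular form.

a = r cos θ = 48 * sqrt(2)/2 = 24*sqrt(2)
b = r sin θ = 48 * sqrt(2)/2 = 24*sqrt(2)
z = 24*sqrt(2) + 24*sqrt(2)i


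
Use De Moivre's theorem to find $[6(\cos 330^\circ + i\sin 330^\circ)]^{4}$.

By De Moivre: z^n = r^n(cos(nθ) + i sin(nθ))
= 6^4(cos(4*330°) + i sin(4*330°))
= 1296(cos 240° + i sin 240°)
= -648 - 648*sqrt(3)i


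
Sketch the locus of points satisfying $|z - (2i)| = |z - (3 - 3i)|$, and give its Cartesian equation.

|z - z1| = |z - z2| means z is equidistant from z1 and z2,
i.e. the perpendicular bisector of the segment from (0, 2) to (3, -3) (midpoint (3/2, -1/2)).
With z = x + yi, square both sides:
(x - 0)^2 + (y - 2)^2 = (x - 3)^2 + (y - (-3))^2
The x^2 and y^2 terms cancel: 6x + (-10)y = 18 - 4 = 14
Simplify: 3x - 5y = 7
Locus: Perpendicular bisector of the segment from (0, 2) to (3, -3): the line 3x - 5y = 7


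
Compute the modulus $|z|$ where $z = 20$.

|z| = sqrt(a^2 + b^2) = sqrt(20^2 + 0^2) = sqrt(400) = 20


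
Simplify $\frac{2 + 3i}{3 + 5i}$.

Multiply numerator and denominator by conjugate (3 - 5i):
= (2 + 3i)(3 - 5i) / (3^2 + 5^2)
= (21 - i) / 34
= 21/34 - (1/34)i


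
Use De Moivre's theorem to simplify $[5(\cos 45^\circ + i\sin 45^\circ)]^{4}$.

By De Moivre: z^n = r^n(cos(nθ) + i sin(nθ))
= 5^4(cos(4*45°) + i sin(4*45°))
= 625(cos 180° + i sin 180°)
= -625


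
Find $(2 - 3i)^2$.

(a + bi)^2 = a^2 - b^2 + 2abi
= 2^2 - (-3)^2 + 2*2*(-3)i
= -5 - 12i


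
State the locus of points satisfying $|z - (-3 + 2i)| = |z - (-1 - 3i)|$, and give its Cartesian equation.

|z - z1| = |z - z2| means z is equidistant from z1 and z2,
i.e. the perpendicular bisector of the segment from (-3, 2) to (-1, -3) (midpoint (-2, -1/2)).
With z = x + yi, square both sides:
(x - (-3))^2 + (y - 2)^2 = (x - (-1))^2 + (y - (-3))^2
The x^2 and y^2 terms cancel: 4x + (-10)y = 10 - 13 = -3
Simplify: 4x - 10y = -3
Locus: Perpendicular bisector of the segment from (-3, 2) to (-1, -3): the line 4x - 10y = -3


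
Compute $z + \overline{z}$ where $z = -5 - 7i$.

z + conjugate(z) = (a + bi) + (a - bi) = 2a
= 2 * (-5) = -10


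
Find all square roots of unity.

ω_k = e^(2πik/2) = cos(2πk/2) + i sin(2πk/2) for k = 0, 1, ..., 1
Roots: 1, -1


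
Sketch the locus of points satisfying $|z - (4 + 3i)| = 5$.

|z - z0| = r describes a circle centered at z0 with radius r
Here z0 = 4 + 3i and r = 5
Locus: Circle centered at (4, 3) with radius 5


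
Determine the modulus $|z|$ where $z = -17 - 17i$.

|z| = sqrt(a^2 + b^2) = sqrt((-17)^2 + (-17)^2) = sqrt(578) = sqrt(578)


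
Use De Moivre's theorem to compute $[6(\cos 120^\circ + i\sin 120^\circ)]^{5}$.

By De Moivre: z^n = r^n(cos(nθ) + i sin(nθ))
= 6^5(cos(5*120°) + i sin(5*120°))
= 7776(cos 240° + i sin 240°)
= -3888 - 3888*sqrt(3)i


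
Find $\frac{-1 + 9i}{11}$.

Divisor is real, so divide each part by 11:
= -1/11 + (9/11)i


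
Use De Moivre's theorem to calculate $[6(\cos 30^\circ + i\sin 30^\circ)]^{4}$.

By De Moivre: z^n = r^n(cos(nθ) + i sin(nθ))
= 6^4(cos(4*30°) + i sin(4*30°))
= 1296(cos 120° + i sin 120°)
= -648 + 648*sqrt(3)i


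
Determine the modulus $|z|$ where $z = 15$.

|z| = sqrt(a^2 + b^2) = sqrt(15^2 + 0^2) = sqrt(225) = 15


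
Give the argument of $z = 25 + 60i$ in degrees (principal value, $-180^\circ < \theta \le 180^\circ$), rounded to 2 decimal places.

θ = arctan(b/a) = arctan(60/25) (quadrant-adjusted) = 67.38°


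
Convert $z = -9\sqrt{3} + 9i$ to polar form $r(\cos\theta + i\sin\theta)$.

r = |z| = sqrt(a^2 + b^2) = sqrt((-9*sqrt(3))^2 + (9)^2) = sqrt(243 + 81) = sqrt(324) = 18
θ = arctan(b/a) = arctan(9/-15.5885) (quadrant-adjusted) = 150°
z = 18(cos 150° + i sin 150°)


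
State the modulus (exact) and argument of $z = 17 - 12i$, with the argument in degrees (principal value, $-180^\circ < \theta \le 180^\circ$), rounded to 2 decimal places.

|z| = sqrt(17^2 + (-12)^2) = sqrt(433)
arg(z) = arctan(b/a) = arctan(-12/17) (quadrant-adjusted) = -35.22°


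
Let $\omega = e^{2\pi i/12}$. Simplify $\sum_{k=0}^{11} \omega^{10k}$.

Let ζ = ω^10 = e^(2πi·10/12). Since 12 ∤ 10, ζ ≠ 1.
Sum = Σ_{k=0}^{11} ζ^k = (ζ^12 - 1)/(ζ - 1) = (ω^{10·12} - 1)/(ζ - 1) = (1 - 1)/(ζ - 1) = 0


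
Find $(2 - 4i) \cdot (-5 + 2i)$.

(a1*a2 - b1*b2) + (a1*b2 + b1*a2)i
= (-10 - (-8)) + (4 + 20)i
= -2 + 24i


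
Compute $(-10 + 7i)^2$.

(a + bi)^2 = a^2 - b^2 + 2abi
= (-10)^2 - 7^2 + 2*(-10)*7i
= 51 - 140i


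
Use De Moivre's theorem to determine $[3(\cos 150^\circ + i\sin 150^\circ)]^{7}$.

By De Moivre: z^n = r^n(cos(nθ) + i sin(nθ))
= 3^7(cos(7*150°) + i sin(7*150°))
= 2187(cos 330° + i sin 330°)
= 2187*sqrt(3)/2 - (2187/2)i


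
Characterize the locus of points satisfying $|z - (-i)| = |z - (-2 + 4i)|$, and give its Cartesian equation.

|z - z1| = |z - z2| means z is equidistant from z1 and z2,
i.e. the perpendicular bisector of the segment from (0, -1) to (-2, 4) (midpoint (-1, 3/2)).
With z = x + yi, square both sides:
(x - 0)^2 + (y - (-1))^2 = (x - (-2))^2 + (y - 4)^2
The x^2 and y^2 terms cancel: -4x + 10y = 20 - 1 = 19
Simplify: 4x - 10y = -19
Locus: Perpendicular bisector of the segment from (0, -1) to (-2, 4): the line 4x - 10y = -19


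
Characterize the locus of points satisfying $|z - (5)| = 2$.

|z - z0| = r describes a circle centered at z0 with radius r
Here z0 = 5 and r = 2
Locus: Circle centered at (5, 0) with radius 2


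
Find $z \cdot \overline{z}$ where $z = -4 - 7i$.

z * conjugate(z) = |z|^2 = a^2 + b^2
= (-4)^2 + (-7)^2 = 65


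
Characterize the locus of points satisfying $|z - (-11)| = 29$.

|z - z0| = r describes a circle centered at z0 with radius r
Here z0 = -11 and r = 29
Locus: Circle centered at (-11, 0) with radius 29


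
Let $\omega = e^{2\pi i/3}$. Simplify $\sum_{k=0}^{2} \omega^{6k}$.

Since 3 divides 6, ω^6 = (ω^3)^2 = 1^2 = 1, so every term is 1.
Sum = 3 · 1 = 3


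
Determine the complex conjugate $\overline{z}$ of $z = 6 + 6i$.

If z = a + bi, then conjugate(z) = a - bi
conjugate(6 + 6i) = 6 - 6i


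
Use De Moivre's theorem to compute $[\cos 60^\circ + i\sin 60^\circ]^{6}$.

By De Moivre: z^n = r^n(cos(nθ) + i sin(nθ))
= 1^6(cos(6*60°) + i sin(6*60°))
= 1(cos 0° + i sin 0°)
= 1


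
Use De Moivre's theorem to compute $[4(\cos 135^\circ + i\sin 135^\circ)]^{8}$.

By De Moivre: z^n = r^n(cos(nθ) + i sin(nθ))
= 4^8(cos(8*135°) + i sin(8*135°))
= 65536(cos 0° + i sin 0°)
= 65536


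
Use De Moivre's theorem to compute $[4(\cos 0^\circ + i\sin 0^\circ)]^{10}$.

By De Moivre: z^n = r^n(cos(nθ) + i sin(nθ))
= 4^10(cos(10*0°) + i sin(10*0°))
= 1048576(cos 0° + i sin 0°)
= 1048576


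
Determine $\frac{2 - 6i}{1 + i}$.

Multiply numerator and denominator by conjugate (1 - i):
= (2 - 6i)(1 - i) / (1^2 + 1^2)
= (-4 - 8i) / 2
= -2 - 4i


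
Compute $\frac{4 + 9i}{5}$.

Divisor is real, so divide each part by 5:
= 4/5 + (9/5)i


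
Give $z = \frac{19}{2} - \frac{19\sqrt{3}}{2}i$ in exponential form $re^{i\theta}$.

r = |z| = sqrt((19/2)^2 + (-19*sqrt(3)/2)^2) = sqrt(361/4 + 1083/4) = sqrt(361) = 19
θ = arctan(b/a) = arctan(-16.4545/9.5) (quadrant-adjusted) = -60° = -π/3
z = 19e^(-i*π/3)


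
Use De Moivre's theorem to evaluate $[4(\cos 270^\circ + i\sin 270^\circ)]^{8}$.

By De Moivre: z^n = r^n(cos(nθ) + i sin(nθ))
= 4^8(cos(8*270°) + i sin(8*270°))
= 65536(cos 0° + i sin 0°)
= 65536


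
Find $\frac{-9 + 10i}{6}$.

Divisor is real, so divide each part by 6:
= -3/2 + (5/3)i


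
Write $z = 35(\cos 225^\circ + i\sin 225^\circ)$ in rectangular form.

a = r cos θ = 35 * -sqrt(2)/2 = -35*sqrt(2)/2
b = r sin θ = 35 * -sqrt(2)/2 = -35*sqrt(2)/2
z = -35*sqrt(2)/2 - (35*sqrt(2)/2)i


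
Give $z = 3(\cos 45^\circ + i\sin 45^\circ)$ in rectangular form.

a = r cos θ = 3 * sqrt(2)/2 = 3*sqrt(2)/2
b = r sin θ = 3 * sqrt(2)/2 = 3*sqrt(2)/2
z = 3*sqrt(2)/2 + (3*sqrt(2)/2)i


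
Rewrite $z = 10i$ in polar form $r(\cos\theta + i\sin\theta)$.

r = |z| = sqrt(a^2 + b^2) = sqrt((0)^2 + (10)^2) = sqrt(0 + 100) = sqrt(100) = 10
a = 0 and b > 0, so z lies on the positive imaginary axis: θ = 90°
z = 10(cos 90° + i sin 90°)


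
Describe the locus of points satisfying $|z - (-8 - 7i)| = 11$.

|z - z0| = r describes a circle centered at z0 with radius r
Here z0 = -8 - 7i and r = 11
Locus: Circle centered at (-8, -7) with radius 11


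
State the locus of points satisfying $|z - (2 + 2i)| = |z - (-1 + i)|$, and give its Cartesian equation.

|z - z1| = |z - z2| means z is equidistant from z1 and z2,
i.e. the perpendicular bisector of the segment from (2, 2) to (-1, 1) (midpoint (1/2, 3/2)).
With z = x + yi, square both sides:
(x - 2)^2 + (y - 2)^2 = (x - (-1))^2 + (y - 1)^2
The x^2 and y^2 terms cancel: -6x + (-2)y = 2 - 8 = -6
Simplify: 3x + y = 3
Locus: Perpendicular bisector of the segment from (2, 2) to (-1, 1): the line 3x + y = 3


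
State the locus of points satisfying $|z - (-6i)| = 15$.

|z - z0| = r describes a circle centered at z0 with radius r
Here z0 = -6i and r = 15
Locus: Circle centered at (0, -6) with radius 15


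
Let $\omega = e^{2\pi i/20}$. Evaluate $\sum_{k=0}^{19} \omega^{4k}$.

Let ζ = ω^4 = e^(2πi·4/20). Since 20 ∤ 4, ζ ≠ 1.
Sum = Σ_{k=0}^{19} ζ^k = (ζ^20 - 1)/(ζ - 1) = (ω^{4·20} - 1)/(ζ - 1) = (1 - 1)/(ζ - 1) = 0


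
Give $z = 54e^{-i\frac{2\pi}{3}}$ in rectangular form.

a = r cos θ = 54 * -1/2 = -27
b = r sin θ = 54 * -sqrt(3)/2 = -27*sqrt(3)
z = -27 - 27*sqrt(3)i


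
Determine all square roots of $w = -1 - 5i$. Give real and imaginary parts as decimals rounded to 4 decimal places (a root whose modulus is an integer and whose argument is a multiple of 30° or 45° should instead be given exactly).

|w| = sqrt(26) ≈ 5.099020, arg(w) ≈ 258.690068°
Root modulus = sqrt(26)^(1/2) ≈ 2.258101
Root arguments: θ_k = (arg(w) + 360°k)/2 for k = 0, 1, ..., 1
Compute each root as (root modulus)(cos θ_k + i sin θ_k) using full-precision intermediates, then round to 4 decimal places.
Roots: -1.4316 + 1.7463i, 1.4316 - 1.7463i


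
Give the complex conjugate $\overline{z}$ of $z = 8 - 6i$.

If z = a + bi, then conjugate(z) = a - bi
conjugate(8 - 6i) = 8 + 6i


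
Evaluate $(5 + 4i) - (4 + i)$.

(5 - 4) + (4 - 1)i = 1 + 3i


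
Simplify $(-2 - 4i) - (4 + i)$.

(-2 - 4) + (-4 - 1)i = -6 - 5i


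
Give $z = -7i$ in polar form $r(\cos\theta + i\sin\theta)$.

r = |z| = sqrt(a^2 + b^2) = sqrt((0)^2 + (-7)^2) = sqrt(0 + 49) = sqrt(49) = 7
a = 0 and b < 0, so z lies on the negative imaginary axis: θ = 270°
z = 7(cos 270° + i sin 270°)


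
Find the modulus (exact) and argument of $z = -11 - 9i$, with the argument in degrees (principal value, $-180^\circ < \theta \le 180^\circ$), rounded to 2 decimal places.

|z| = sqrt((-11)^2 + (-9)^2) = sqrt(202)
arg(z) = arctan(b/a) = arctan(-9/-11) (quadrant-adjusted) = -140.71°


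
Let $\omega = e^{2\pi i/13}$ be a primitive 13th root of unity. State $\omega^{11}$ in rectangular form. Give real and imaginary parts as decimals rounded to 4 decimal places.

ω^11 = e^(2πi·11/13) = e^(i·22π/13)
= cos(22π/13) + i sin(22π/13)
= 0.5681 - 0.8230i


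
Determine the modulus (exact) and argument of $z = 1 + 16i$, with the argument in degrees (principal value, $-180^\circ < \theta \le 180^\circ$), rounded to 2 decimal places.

|z| = sqrt(1^2 + 16^2) = sqrt(257)
arg(z) = arctan(b/a) = arctan(16/1) (quadrant-adjusted) = 86.42°


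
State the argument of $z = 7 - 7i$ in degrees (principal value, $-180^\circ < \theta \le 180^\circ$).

θ = arctan(b/a) = arctan(-7/7) (quadrant-adjusted) = -45°


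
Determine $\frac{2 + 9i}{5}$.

Divisor is real, so divide each part by 5:
= 2/5 + (9/5)i


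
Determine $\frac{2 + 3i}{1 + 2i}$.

Multiply numerator and denominator by conjugate (1 - 2i):
= (2 + 3i)(1 - 2i) / (1^2 + 2^2)
= (8 - i) / 5
= 8/5 - (1/5)i


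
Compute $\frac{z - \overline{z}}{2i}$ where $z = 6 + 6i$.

z - conjugate(z) = 2bi
(z - conjugate(z))/(2i) = 2bi/(2i) = b = 6


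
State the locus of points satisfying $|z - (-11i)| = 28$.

|z - z0| = r describes a circle centered at z0 with radius r
Here z0 = -11i and r = 28
Locus: Circle centered at (0, -11) with radius 28


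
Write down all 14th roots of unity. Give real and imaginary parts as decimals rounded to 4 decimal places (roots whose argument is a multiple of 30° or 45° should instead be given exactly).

ω_k = e^(2πik/14) = cos(2πk/14) + i sin(2πk/14) for k = 0, 1, ..., 13
Roots: 1, 0.9010 + 0.4339i, 0.6235 + 0.7818i, 0.2225 + 0.9749i, -0.2225 + 0.9749i, -0.6235 + 0.7818i, -0.9010 + 0.4339i, -1, -0.9010 - 0.4339i, -0.6235 - 0.7818i, -0.2225 - 0.9749i, 0.2225 - 0.9749i, 0.6235 - 0.7818i, 0.9010 - 0.4339i


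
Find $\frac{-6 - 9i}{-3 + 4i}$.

Multiply numerator and denominator by conjugate (-3 - 4i):
= (-6 - 9i)(-3 - 4i) / ((-3)^2 + 4^2)
= (-18 + 51i) / 25
= -18/25 + (51/25)i


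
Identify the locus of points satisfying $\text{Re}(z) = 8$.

Re(z) = x where z = x + yi; the equation x = 8 is satisfied by all points with that x-coordinate
Locus: Vertical line x = 8


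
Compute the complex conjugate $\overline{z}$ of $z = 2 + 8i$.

If z = a + bi, then conjugate(z) = a - bi
conjugate(2 + 8i) = 2 - 8i


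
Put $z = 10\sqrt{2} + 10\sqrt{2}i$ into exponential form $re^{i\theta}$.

r = |z| = sqrt((10*sqrt(2))^2 + (10*sqrt(2))^2) = sqrt(200 + 200) = sqrt(400) = 20
θ = arctan(b/a) = arctan(14.1421/14.1421) (quadrant-adjusted) = 45° = π/4
z = 20e^(i*π/4)
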